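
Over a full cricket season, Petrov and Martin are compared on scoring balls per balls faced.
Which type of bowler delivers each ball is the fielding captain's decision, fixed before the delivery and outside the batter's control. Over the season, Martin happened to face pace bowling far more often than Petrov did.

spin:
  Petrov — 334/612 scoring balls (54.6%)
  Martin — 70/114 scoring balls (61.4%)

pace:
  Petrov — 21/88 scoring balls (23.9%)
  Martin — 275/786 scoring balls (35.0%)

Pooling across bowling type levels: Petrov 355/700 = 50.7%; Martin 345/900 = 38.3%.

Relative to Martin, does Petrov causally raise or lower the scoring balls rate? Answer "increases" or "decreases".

The bowling type-specific comparison favours Martin throughout, but the pooled figures favour Petrov. The question is whether to condition on bowling type.
Bowling type differs across players for reasons unrelated to any effect of the player itself, and it separately predicts the outcome — a classic confounder. We must compare within bowling type levels.
Within each level — spin: 54.6% vs 61.4%; pace: 23.9% vs 35.0% — Martin is higher every time.

decreases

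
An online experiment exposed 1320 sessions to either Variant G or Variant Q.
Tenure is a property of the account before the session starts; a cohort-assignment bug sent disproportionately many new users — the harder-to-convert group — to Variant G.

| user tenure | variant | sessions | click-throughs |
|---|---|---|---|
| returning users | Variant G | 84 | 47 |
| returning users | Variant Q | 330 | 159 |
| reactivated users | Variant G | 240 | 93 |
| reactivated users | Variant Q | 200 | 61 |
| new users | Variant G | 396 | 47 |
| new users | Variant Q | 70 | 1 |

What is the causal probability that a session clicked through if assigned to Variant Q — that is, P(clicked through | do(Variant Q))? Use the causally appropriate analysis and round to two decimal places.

The user tenure-specific comparison favours Variant G throughout, but the pooled figures favour Variant Q. The question is whether to condition on user tenure.
User tenure differs across variants for reasons unrelated to any effect of the variant itself, and it separately predicts the outcome — a classic confounder. We must compare within user tenure levels.
Standardising Variant Q to the population user tenure mix: 0.314·159/330 + 0.333·61/200 + 0.353·1/70 = 0.258.

0.26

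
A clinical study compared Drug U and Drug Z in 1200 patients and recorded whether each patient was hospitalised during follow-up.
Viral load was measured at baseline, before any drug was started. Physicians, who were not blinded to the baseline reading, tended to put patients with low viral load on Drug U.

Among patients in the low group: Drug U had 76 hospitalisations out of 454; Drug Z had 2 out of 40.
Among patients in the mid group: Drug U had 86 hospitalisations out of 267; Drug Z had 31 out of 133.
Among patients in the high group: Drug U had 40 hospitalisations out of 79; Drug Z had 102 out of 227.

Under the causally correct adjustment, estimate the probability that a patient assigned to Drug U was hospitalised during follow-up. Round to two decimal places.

Drug Z is lower inside every viral load stratum but Drug U is lower in aggregate. Whether to stratify depends on how viral load relates to the drug.
Here viral load is a common cause — it drives both which drug a case falls under and the outcome. The crude comparison mixes populations; the stratum-specific rates are the causally relevant ones.
Standardising Drug U to the population viral load mix: 0.412·76/454 + 0.333·86/267 + 0.255·40/79 = 0.305.

0.31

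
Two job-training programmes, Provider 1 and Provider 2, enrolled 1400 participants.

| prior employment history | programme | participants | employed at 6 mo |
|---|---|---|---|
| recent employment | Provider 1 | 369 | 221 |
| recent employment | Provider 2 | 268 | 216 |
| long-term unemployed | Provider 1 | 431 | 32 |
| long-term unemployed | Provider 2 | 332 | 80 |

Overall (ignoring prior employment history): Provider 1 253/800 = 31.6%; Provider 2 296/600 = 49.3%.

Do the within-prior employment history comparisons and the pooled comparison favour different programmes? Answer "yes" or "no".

no

Within each prior employment history level (recent employment 59.9% vs 80.6%; long-term unemployed 7.4% vs 24.1%), Provider 2 has the higher rate every time. Pooled: 31.6% vs 49.3% — Provider 2 has the higher rate overall. They agree.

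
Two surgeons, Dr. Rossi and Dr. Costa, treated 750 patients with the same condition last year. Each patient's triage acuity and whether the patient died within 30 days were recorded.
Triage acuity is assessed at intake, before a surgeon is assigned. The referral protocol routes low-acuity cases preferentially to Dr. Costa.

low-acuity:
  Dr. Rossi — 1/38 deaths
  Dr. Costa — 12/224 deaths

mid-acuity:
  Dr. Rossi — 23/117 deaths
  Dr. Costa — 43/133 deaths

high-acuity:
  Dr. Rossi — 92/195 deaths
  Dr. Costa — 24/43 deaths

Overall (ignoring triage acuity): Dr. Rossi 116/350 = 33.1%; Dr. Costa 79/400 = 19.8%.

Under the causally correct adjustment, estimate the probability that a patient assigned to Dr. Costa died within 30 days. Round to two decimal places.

0.30

The triage acuity-specific comparison favours Dr. Rossi throughout, but the pooled figures favour Dr. Costa. The question is whether to condition on triage acuity.
Here triage acuity is a common cause — it drives both which surgeon a case falls under and the outcome. The crude comparison mixes populations; the stratum-specific rates are the causally relevant ones.
Standardising Dr. Costa to the population triage acuity mix: 0.349·12/224 + 0.333·43/133 + 0.317·24/43 = 0.304.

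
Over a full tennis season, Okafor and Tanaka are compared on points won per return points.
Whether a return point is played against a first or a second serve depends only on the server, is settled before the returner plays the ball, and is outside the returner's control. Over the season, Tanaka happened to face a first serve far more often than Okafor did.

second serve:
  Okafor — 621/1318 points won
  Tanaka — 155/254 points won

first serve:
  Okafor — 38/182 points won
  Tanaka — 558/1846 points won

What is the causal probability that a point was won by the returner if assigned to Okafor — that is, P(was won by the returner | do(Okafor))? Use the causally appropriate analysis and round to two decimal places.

0.32

Here serve type is a common cause — it drives both which player a case falls under and the outcome. The crude comparison mixes populations; the stratum-specific rates are the causally relevant ones.
Standardising Okafor to the population serve type mix: 0.437·621/1318 + 0.563·38/182 = 0.323.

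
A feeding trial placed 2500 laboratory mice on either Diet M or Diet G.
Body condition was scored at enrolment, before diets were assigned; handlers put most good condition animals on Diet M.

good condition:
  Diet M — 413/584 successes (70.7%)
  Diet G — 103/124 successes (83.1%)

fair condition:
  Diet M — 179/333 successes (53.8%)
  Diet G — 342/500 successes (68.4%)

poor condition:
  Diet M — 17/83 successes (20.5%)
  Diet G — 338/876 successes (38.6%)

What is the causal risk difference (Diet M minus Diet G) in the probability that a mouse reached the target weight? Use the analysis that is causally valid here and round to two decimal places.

-0.15

Diet G is higher inside every starting body condition stratum but Diet M is higher in aggregate. Whether to stratify depends on how starting body condition relates to the diet.
The imbalance in starting body condition arose from how laboratory mice were allocated, not from anything the diet did; and starting body condition independently affects the outcome. The pooled gap is confounded — condition on starting body condition.
Adjusting over the population distribution of starting body condition: 0.283·(0.707−0.831) + 0.333·(0.538−0.684) + 0.384·(0.205−0.386) = -0.153.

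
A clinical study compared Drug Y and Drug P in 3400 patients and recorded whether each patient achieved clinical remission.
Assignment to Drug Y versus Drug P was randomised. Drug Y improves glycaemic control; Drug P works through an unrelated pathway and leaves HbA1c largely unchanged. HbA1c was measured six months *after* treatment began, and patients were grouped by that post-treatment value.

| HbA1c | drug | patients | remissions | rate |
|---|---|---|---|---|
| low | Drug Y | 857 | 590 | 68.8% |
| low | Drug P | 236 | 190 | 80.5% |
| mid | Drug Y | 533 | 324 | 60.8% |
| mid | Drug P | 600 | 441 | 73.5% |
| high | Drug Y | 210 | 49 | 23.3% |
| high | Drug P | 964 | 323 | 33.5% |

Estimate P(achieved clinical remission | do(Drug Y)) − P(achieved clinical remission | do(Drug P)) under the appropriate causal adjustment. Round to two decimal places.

Within every HbA1c level Drug P has the higher rate, yet pooled Drug Y does — Simpson's reversal.
HbA1c here is a post-treatment variable shaped by the drug; conditioning on it would introduce bias rather than remove it. The overall comparison is the causal one.
The causal difference is the pooled difference: 0.602 − 0.530 = +0.072.

+0.07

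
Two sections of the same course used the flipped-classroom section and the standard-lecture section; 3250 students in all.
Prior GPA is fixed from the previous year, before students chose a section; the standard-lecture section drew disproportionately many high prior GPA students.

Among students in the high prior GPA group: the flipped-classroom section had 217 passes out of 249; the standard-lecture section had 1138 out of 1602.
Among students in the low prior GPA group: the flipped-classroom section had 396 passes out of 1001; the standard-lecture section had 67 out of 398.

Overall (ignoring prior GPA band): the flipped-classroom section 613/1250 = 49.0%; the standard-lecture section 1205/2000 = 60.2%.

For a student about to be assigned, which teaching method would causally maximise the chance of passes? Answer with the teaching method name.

the flipped-classroom section

The imbalance in prior GPA band arose from how students were allocated, not from anything the teaching method did; and prior GPA band independently affects the outcome. The pooled gap is confounded — condition on prior GPA band.
Within each level — high prior GPA: 87.1% vs 71.0%; low prior GPA: 39.6% vs 16.8% — the flipped-classroom section is higher every time.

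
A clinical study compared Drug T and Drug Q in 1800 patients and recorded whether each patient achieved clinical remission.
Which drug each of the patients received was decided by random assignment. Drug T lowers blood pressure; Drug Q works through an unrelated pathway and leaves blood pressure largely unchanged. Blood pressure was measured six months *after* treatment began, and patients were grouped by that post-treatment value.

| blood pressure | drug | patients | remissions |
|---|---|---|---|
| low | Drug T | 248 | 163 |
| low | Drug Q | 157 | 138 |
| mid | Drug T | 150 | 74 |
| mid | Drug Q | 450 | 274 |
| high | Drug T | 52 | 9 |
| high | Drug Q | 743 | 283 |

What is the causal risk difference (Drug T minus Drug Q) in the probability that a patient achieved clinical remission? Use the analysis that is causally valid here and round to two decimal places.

Because the drug influences blood pressure, blood pressure is a post-treatment mediator, not a confounder. Stratifying on it would bias the estimate; the causal effect is the crude pooled difference.
The causal difference is the pooled difference: 0.547 − 0.515 = +0.032.

+0.03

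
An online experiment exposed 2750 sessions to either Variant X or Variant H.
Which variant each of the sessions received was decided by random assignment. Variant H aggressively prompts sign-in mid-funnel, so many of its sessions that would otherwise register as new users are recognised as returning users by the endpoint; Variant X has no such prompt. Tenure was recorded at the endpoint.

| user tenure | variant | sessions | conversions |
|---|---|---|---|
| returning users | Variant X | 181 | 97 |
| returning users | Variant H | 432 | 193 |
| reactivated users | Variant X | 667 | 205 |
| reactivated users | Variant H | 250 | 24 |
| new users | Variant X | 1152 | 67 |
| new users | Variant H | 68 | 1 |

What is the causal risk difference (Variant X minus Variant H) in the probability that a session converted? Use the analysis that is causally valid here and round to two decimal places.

Because the variant influences user tenure, user tenure is a post-treatment mediator, not a confounder. Stratifying on it would bias the estimate; the causal effect is the crude pooled difference.
The causal difference is the pooled difference: 0.184 − 0.291 = -0.106.

-0.11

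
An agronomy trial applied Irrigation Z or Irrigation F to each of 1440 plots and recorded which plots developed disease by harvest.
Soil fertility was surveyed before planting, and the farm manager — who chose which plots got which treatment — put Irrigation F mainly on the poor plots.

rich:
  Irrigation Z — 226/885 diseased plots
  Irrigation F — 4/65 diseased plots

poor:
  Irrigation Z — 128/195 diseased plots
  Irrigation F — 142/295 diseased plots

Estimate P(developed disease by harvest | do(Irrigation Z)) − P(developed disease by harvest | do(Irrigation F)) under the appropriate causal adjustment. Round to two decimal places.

The stratified and pooled comparisons disagree (Irrigation F wins within each soil fertility; Irrigation Z wins overall), so the answer turns on the causal role of soil fertility.
The imbalance in soil fertility arose from how plots were allocated, not from anything the irrigation did; and soil fertility independently affects the outcome. The pooled gap is confounded — condition on soil fertility.
Adjusting over the population distribution of soil fertility: 0.660·(0.255−0.062) + 0.340·(0.656−0.481) = +0.187.

+0.19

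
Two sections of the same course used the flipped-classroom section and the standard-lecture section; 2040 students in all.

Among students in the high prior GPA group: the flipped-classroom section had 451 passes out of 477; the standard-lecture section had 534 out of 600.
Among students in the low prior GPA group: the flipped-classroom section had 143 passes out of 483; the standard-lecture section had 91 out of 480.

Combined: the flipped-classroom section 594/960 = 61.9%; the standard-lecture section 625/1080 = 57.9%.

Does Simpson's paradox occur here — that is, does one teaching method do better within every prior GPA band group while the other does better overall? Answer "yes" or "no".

Within each prior GPA band level (high prior GPA 94.5% vs 89.0%; low prior GPA 29.6% vs 19.0%), the flipped-classroom section has the higher rate every time. Pooled: 61.9% vs 57.9% — the flipped-classroom section has the higher rate overall. They agree.

no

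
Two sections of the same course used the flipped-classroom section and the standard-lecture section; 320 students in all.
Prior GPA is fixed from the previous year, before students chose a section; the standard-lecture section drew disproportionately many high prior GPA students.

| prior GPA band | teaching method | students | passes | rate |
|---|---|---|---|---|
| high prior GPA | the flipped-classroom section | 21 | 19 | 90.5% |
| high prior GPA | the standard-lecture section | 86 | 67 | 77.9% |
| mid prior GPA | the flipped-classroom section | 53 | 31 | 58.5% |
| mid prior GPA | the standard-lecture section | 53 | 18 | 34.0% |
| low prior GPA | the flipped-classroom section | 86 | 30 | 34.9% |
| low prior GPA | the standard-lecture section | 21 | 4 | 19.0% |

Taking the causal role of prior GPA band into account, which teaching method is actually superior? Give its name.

The prior GPA band-specific comparison favours the flipped-classroom section throughout, but the pooled figures favour the standard-lecture section. The question is whether to condition on prior GPA band.
Here prior GPA band is a common cause — it drives both which teaching method a case falls under and the outcome. The crude comparison mixes populations; the stratum-specific rates are the causally relevant ones.
Within each level — high prior GPA: 90.5% vs 77.9%; mid prior GPA: 58.5% vs 34.0%; low prior GPA: 34.9% vs 19.0% — the flipped-classroom section is higher every time.

the flipped-classroom section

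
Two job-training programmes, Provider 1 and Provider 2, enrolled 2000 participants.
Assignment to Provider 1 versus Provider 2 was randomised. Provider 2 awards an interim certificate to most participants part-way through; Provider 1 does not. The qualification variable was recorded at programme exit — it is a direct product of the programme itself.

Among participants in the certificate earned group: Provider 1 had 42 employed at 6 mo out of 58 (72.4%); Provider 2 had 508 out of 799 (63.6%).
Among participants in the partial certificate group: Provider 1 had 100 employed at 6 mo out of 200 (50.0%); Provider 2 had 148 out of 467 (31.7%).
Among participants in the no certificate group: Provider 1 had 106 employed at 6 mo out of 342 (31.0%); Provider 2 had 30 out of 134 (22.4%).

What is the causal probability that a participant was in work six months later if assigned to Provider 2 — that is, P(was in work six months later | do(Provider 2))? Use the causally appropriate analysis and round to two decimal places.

Qualification attained during the programme is downstream of the programme. One should not condition on a consequence of treatment, so the overall rates are the right comparison.
So P(outcome | do(Provider 2)) is just the pooled rate for Provider 2: 686/1400 = 0.490.

0.49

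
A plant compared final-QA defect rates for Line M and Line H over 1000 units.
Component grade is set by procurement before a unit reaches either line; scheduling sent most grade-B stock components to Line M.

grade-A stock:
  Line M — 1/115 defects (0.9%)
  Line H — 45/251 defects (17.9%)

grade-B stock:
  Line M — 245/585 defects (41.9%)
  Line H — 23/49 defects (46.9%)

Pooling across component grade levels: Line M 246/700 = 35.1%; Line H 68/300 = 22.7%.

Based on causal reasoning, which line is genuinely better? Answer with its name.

Nothing the line does changes component grade; the imbalance is an allocation artefact. With component grade also predicting the outcome, the pooled figure is confounded, and the within-stratum comparison is the causal one.
Within each level — grade-A stock: 0.9% vs 17.9%; grade-B stock: 41.9% vs 46.9% — Line M is lower every time.

Line M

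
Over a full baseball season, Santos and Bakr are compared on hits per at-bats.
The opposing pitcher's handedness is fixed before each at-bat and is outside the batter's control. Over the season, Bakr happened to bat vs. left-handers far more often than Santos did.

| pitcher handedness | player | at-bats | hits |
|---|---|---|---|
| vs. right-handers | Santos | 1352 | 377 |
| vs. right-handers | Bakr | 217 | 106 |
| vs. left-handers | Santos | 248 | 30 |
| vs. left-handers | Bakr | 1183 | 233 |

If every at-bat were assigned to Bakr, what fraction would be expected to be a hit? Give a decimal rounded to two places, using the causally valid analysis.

0.35

The imbalance in pitcher handedness arose from how at-bats were allocated, not from anything the player did; and pitcher handedness independently affects the outcome. The pooled gap is confounded — condition on pitcher handedness.
Standardising Bakr to the population pitcher handedness mix: 0.523·106/217 + 0.477·233/1183 = 0.349.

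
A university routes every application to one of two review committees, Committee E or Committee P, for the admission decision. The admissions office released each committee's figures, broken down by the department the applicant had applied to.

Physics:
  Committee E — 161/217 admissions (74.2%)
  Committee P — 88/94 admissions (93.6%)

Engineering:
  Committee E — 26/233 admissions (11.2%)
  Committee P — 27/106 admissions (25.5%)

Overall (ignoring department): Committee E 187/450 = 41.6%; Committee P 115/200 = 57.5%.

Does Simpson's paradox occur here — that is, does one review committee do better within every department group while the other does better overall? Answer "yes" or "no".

Within each department level (Physics 74.2% vs 93.6%; Engineering 11.2% vs 25.5%), Committee P has the higher rate every time. Pooled: 41.6% vs 57.5% — Committee P has the higher rate overall. They agree.

no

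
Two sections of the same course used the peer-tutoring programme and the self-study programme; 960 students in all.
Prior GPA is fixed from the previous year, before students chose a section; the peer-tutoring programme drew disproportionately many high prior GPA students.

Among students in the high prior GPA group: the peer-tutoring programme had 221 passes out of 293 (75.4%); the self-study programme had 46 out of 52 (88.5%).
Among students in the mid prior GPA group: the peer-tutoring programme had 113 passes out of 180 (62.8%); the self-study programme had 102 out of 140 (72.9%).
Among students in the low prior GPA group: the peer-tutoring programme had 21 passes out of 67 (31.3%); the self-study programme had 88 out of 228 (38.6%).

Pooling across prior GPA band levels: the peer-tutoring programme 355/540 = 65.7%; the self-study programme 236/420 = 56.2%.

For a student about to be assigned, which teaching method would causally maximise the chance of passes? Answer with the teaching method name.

Prior GPA band satisfies the back-door criterion: it is not a descendant of the teaching method, and it blocks the spurious path from teaching method to outcome. Adjusting for it (i.e., using the within-prior GPA band rates) gives the causal effect.
Within each level — high prior GPA: 75.4% vs 88.5%; mid prior GPA: 62.8% vs 72.9%; low prior GPA: 31.3% vs 38.6% — the self-study programme is higher every time.

the self-study programme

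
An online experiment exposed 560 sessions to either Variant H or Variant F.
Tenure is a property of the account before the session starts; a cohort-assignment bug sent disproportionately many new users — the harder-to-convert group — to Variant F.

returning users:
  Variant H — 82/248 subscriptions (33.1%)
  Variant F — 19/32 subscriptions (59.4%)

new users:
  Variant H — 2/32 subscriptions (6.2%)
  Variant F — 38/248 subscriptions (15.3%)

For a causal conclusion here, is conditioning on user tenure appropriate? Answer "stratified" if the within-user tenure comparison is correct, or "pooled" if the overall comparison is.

stratified

The user tenure-specific comparison favours Variant F throughout, but the pooled figures favour Variant H. The question is whether to condition on user tenure.
Here user tenure is a common cause — it drives both which variant a case falls under and the outcome. The crude comparison mixes populations; the stratum-specific rates are the causally relevant ones.
Within each level — returning users: 33.1% vs 59.4%; new users: 6.2% vs 15.3% — Variant F is higher every time.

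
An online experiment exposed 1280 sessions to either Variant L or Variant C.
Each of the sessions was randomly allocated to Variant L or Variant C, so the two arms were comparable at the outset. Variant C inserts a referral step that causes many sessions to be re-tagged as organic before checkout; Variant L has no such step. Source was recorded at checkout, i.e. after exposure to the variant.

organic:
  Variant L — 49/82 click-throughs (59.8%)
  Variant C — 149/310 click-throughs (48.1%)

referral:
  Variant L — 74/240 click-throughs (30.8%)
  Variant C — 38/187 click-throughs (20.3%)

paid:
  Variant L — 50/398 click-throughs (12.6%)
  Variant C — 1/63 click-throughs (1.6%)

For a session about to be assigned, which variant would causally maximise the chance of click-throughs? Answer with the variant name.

Variant C

Within every traffic source level Variant L has the higher rate, yet pooled Variant C does — Simpson's reversal.
The distribution of traffic source is itself part of what the variant does — it is an intermediate outcome. Holding it fixed would remove that part of the effect; the total effect is the pooled difference.
Pooled: Variant L 24.0% vs Variant C 33.6%; Variant C is higher overall.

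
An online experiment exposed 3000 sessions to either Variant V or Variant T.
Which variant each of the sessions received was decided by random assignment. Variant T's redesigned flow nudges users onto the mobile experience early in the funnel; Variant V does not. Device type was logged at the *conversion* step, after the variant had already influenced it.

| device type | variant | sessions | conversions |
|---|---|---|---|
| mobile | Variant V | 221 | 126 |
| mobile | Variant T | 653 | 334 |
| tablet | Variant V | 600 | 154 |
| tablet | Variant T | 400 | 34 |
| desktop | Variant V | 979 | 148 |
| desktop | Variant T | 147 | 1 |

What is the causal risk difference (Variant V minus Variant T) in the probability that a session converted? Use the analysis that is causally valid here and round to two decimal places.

-0.07

Variant V is higher inside every device type stratum but Variant T is higher in aggregate. Whether to stratify depends on how device type relates to the variant.
Because the variant influences device type, device type is a post-treatment mediator, not a confounder. Stratifying on it would bias the estimate; the causal effect is the crude pooled difference.
The causal difference is the pooled difference: 0.238 − 0.307 = -0.070.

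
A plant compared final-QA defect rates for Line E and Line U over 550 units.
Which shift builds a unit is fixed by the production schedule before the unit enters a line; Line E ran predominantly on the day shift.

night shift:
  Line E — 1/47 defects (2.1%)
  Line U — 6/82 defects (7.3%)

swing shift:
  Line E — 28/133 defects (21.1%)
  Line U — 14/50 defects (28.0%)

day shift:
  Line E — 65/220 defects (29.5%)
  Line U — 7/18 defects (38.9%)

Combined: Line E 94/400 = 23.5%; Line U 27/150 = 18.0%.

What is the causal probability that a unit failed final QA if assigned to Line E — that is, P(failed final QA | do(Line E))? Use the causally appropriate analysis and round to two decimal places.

0.20

Nothing the line does changes shift; the imbalance is an allocation artefact. With shift also predicting the outcome, the pooled figure is confounded, and the within-stratum comparison is the causal one.
Standardising Line E to the population shift mix: 0.235·1/47 + 0.333·28/133 + 0.433·65/220 = 0.203.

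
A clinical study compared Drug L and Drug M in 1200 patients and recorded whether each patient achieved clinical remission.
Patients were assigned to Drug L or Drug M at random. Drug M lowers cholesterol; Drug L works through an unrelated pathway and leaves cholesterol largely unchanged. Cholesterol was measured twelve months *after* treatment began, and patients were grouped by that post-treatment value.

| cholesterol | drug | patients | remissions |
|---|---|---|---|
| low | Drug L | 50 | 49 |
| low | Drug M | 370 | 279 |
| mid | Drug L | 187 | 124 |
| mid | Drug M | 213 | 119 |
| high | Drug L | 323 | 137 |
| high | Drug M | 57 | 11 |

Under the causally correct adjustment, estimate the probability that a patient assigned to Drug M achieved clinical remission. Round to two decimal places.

Cholesterol is downstream of the drug. One should not condition on a consequence of treatment, so the overall rates are the right comparison.
So P(outcome | do(Drug M)) is just the pooled rate for Drug M: 409/640 = 0.639.

0.64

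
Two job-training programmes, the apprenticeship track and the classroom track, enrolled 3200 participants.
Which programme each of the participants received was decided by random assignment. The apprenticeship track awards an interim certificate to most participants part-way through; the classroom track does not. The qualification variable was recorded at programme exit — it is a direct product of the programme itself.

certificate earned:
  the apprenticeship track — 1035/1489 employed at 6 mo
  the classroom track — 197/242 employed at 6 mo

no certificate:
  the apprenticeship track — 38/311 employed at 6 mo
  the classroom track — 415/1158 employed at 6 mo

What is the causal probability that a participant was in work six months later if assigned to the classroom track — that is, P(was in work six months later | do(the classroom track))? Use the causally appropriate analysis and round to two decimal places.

0.44

Stratifying would compare programmes among participants the programmes themselves sorted into qualification attained during the programme groups — a form of selection on an intermediate. The unconditioned pooled rates give the total causal effect.
So P(outcome | do(the classroom track)) is just the pooled rate for the classroom track: 612/1400 = 0.437.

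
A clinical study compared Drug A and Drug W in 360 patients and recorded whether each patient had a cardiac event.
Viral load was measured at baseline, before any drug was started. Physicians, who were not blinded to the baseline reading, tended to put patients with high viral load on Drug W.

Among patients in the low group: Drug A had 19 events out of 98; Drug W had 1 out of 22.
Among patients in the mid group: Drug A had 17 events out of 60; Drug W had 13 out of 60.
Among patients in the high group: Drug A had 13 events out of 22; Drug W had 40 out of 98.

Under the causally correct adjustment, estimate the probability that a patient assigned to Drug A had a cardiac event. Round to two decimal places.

0.36

Viral load satisfies the back-door criterion: it is not a descendant of the drug, and it blocks the spurious path from drug to outcome. Adjusting for it (i.e., using the within-viral load rates) gives the causal effect.
Standardising Drug A to the population viral load mix: 0.333·19/98 + 0.333·17/60 + 0.333·13/22 = 0.356.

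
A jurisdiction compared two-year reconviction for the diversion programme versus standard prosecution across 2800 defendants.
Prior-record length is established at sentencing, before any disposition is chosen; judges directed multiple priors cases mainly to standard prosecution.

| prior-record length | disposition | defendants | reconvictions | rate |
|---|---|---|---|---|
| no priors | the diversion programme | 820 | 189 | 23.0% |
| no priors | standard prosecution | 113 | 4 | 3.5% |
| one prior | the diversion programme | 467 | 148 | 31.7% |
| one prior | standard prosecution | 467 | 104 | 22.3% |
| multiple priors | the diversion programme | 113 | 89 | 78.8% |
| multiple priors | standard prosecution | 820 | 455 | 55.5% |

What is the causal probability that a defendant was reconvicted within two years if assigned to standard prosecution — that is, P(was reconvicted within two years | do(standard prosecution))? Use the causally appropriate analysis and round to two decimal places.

Since prior-record length is a pre-existing factor (not a product of the disposition) and it affects the outcome on its own, it is a confounder. The stratified rates, not the pooled rate, identify the causal effect.
Standardising standard prosecution to the population prior-record length mix: 0.333·4/113 + 0.334·104/467 + 0.333·455/820 = 0.271.

0.27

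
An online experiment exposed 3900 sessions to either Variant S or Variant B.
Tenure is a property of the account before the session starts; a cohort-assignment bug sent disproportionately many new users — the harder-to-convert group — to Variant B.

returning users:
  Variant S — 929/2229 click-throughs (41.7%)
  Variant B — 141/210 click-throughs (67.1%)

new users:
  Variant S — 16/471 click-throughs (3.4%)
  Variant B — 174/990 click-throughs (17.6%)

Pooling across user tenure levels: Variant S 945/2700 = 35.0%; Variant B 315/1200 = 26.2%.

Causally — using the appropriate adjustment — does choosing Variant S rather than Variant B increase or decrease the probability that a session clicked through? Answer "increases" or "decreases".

decreases

The stratified and pooled comparisons disagree (Variant B wins within each user tenure; Variant S wins overall), so the answer turns on the causal role of user tenure.
User tenure satisfies the back-door criterion: it is not a descendant of the variant, and it blocks the spurious path from variant to outcome. Adjusting for it (i.e., using the within-user tenure rates) gives the causal effect.
Within each level — returning users: 41.7% vs 67.1%; new users: 3.4% vs 17.6% — Variant B is higher every time.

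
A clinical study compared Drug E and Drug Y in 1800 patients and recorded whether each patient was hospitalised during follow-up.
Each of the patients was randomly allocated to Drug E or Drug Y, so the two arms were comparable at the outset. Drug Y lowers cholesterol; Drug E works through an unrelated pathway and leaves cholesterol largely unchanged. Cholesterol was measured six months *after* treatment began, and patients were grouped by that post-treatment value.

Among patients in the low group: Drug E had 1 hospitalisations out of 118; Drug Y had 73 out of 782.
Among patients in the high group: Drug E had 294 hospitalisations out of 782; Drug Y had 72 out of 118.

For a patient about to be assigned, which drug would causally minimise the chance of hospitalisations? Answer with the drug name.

Drug Y

Cholesterol is recorded after the drug and is itself shifted by it — it sits on the causal path from drug to outcome. Conditioning on a mediator would strip out part of the effect we want; the pooled comparison gives the total causal effect.
Pooled: Drug E 32.8% vs Drug Y 16.1%; Drug Y is lower overall.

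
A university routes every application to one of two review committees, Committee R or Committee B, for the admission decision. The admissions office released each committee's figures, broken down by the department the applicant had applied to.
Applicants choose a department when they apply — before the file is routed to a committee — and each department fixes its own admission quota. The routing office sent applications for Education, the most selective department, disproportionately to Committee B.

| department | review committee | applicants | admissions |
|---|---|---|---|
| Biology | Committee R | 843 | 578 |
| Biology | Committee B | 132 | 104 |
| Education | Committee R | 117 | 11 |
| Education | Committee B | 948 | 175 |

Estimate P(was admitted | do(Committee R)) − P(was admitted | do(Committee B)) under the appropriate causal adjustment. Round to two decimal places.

The department-specific comparison favours Committee B throughout, but the pooled figures favour Committee R. The question is whether to condition on department.
Here department is a common cause — it drives both which review committee a case falls under and the outcome. The crude comparison mixes populations; the stratum-specific rates are the causally relevant ones.
Adjusting over the population distribution of department: 0.478·(0.686−0.788) + 0.522·(0.094−0.185) = -0.096.

-0.10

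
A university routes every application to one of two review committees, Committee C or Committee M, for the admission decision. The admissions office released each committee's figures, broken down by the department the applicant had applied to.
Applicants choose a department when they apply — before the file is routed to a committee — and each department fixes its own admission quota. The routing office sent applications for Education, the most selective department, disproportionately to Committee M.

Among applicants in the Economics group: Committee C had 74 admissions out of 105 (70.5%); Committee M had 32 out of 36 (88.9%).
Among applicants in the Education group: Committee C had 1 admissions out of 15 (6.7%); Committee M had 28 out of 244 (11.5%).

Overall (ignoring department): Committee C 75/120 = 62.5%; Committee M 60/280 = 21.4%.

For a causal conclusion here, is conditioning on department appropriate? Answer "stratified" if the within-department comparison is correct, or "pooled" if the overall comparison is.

stratified

Committee M is higher inside every department stratum but Committee C is higher in aggregate. Whether to stratify depends on how department relates to the review committee.
Department is set before the review committee has any effect — it is not caused by the review committee — and it independently drives the outcome. That makes it a confounder, so the causal comparison is within department levels.
Within each level — Economics: 70.5% vs 88.9%; Education: 6.7% vs 11.5% — Committee M is higher every time.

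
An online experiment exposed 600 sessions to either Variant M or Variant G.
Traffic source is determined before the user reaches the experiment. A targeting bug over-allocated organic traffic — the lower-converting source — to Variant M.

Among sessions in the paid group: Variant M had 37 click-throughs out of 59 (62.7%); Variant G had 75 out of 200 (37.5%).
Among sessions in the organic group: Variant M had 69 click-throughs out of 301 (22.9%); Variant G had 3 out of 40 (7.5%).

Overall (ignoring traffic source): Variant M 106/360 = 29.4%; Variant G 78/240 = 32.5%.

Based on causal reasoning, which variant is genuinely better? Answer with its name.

Variant M is higher inside every traffic source stratum but Variant G is higher in aggregate. Whether to stratify depends on how traffic source relates to the variant.
Since traffic source is a pre-existing factor (not a product of the variant) and it affects the outcome on its own, it is a confounder. The stratified rates, not the pooled rate, identify the causal effect.
Within each level — paid: 62.7% vs 37.5%; organic: 22.9% vs 7.5% — Variant M is higher every time.

Variant M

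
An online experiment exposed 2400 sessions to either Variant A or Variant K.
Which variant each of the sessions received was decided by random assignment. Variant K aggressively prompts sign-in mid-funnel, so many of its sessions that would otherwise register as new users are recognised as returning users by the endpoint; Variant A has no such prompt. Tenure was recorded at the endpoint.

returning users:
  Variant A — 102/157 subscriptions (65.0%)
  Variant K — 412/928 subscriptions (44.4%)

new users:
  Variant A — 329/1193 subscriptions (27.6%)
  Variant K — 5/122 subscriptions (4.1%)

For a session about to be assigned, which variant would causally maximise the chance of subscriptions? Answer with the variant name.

Because the variant influences user tenure, user tenure is a post-treatment mediator, not a confounder. Stratifying on it would bias the estimate; the causal effect is the crude pooled difference.
Pooled: Variant A 31.9% vs Variant K 39.7%; Variant K is higher overall.

Variant K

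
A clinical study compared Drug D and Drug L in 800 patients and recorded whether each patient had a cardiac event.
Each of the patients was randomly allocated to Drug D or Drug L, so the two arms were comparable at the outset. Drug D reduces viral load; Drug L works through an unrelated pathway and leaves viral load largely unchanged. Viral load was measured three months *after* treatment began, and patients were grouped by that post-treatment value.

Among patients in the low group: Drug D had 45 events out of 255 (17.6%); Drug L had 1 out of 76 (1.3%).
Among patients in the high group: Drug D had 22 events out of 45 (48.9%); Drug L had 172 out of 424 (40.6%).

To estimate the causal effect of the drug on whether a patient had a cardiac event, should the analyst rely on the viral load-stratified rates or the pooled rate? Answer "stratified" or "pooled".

pooled

Drug L is lower inside every viral load stratum but Drug D is lower in aggregate. Whether to stratify depends on how viral load relates to the drug.
Viral load is recorded after the drug and is itself shifted by it — it sits on the causal path from drug to outcome. Conditioning on a mediator would strip out part of the effect we want; the pooled comparison gives the total causal effect.
Pooled: Drug D 22.3% vs Drug L 34.6%; Drug D is lower overall.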